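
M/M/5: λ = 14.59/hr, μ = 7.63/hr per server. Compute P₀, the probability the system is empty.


a = λ/μ = 14.59/7.63 = 1.9122; ρ = a/c = 0.3824
Σ_{k=0}^{4} a^k/k! (terms k=0..4) = 1.00000 + 1.91219 + 1.82823 + 1.16531 + 0.55707 = 6.46280
Tail: a^5/(5!(1−ρ)) = 25.56547/(120·0.6176) = 0.34498
P₀ = 1/(6.46280 + 0.34498) = 1/6.80778 = 0.146891

Final: 0.146891


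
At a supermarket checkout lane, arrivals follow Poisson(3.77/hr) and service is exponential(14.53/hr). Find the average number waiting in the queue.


ρ = 3.77/14.53 = 0.2595
Lq = ρ²/(1−ρ) = 0.06732/0.7405 = 0.09091

Final: 0.09091


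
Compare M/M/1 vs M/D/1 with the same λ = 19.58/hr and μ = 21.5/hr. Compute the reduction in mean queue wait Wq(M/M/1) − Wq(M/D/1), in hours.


ρ = 19.58/21.5 = 0.9107
Wq(M/M/1) = ρ/(μ−λ) = 0.9107/1.92 = 0.47432 hr
Wq(M/D/1) = ρ/(2(μ−λ)) = 0.23716 hr
Savings = 0.47432 − 0.23716 = 0.23716 hr

Final: 0.23716 hr


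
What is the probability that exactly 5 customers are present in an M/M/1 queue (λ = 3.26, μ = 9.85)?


ρ = 3.26/9.85 = 0.3310
P_n = (1−ρ)·ρ^n = (1 − 0.3310)·0.3310^5 = 0.6690·0.003971 = 0.002657

Final: 0.002657


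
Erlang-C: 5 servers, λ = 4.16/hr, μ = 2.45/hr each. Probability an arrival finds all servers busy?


a = λ/μ = 1.6980; ρ = a/5 = 0.3396
P₀ = 0.182488 (from M/M/c formula)
C(c,a) = [a^c/(c!(1−ρ))]·P₀ = [14.11355/(120·0.6604)]·0.182488
= 0.17809·0.182488 = 0.032500

Final: 0.032500


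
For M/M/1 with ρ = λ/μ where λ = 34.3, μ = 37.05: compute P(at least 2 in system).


ρ = 34.3/37.05 = 0.9258
P(N ≥ n) = ρ^n = 0.9258^2 = 0.857061

Final: 0.857061


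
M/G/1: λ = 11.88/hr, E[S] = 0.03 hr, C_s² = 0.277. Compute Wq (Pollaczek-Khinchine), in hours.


ρ = λ·E[S] = 11.88·0.03 = 0.3564
E[S²] = E[S]²(1+C_s²) = 0.03²·(1+0.277) = 0.001149
Wq = λ·E[S²]/(2(1−ρ)) = 11.88·0.001149/(2·0.6436) = 0.01061 hr

Final: 0.01061 hr


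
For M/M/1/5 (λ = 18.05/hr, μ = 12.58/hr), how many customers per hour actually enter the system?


ρ = 1.4348; P_K = (1−ρ)ρ^5/(1−ρ^6) = 0.342275
λ_eff = λ(1 − P_K) = 18.05·(1 − 0.342275) = 18.05·0.657725 = 11.8719 /hr

Final: 11.8719 /hr


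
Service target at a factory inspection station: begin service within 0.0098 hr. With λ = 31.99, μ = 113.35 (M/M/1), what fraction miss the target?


ρ = 31.99/113.35 = 0.2822
P(Wq > t) = ρ·e^{−(μ−λ)t} = 0.2822·e^{−0.7973}
= 0.2822·0.450531 = 0.127150

Final: 0.127150


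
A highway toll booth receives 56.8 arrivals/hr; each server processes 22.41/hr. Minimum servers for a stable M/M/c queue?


Stability requires cμ > λ ⇔ c > λ/μ.
λ/μ = 56.8/22.41 = 2.5346
Minimum integer c = ⌊2.5346⌋ + 1 = 3
Check: 3·22.41 = 67.23 > 56.8, while 2·22.41 = 44.82 ≤ 56.8

Final: 3 servers


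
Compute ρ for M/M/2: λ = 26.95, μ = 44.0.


ρ = λ/(cμ) = 26.95/(2·44.0) = 26.95/88.00 = 0.3062

Final: 0.3062


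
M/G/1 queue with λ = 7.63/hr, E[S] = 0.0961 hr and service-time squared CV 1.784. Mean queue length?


ρ = λ·E[S] = 7.63·0.0961 = 0.7332
Lq = ρ²(1+C_s²)/(2(1−ρ)) = 0.5376·(1+1.784)/(2·0.2668)
= 0.5376·2.7840/0.5335 = 2.80556

Final: 2.80556


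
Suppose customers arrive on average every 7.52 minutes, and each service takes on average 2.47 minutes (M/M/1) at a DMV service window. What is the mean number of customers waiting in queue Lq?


λ = 60/7.52 = 7.9787 /hr
μ = 60/2.47 = 24.2915 /hr
ρ = λ/μ = 7.9787/24.2915 = 0.3285
Lq = ρ²/(1−ρ) = 0.1079/0.6715 = 0.1607

Final: 0.1607


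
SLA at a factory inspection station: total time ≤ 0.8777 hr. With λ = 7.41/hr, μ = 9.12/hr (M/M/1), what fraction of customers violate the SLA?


W ~ Exponential(μ−λ) for M/M/1.
μ − λ = 9.12 − 7.41 = 1.7100
P(W > t) = e^{−(μ−λ)t} = e^{−1.5009} = 0.222937

Final: 0.222937


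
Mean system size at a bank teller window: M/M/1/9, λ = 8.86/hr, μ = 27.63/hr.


ρ = 8.86/27.63 = 0.3207
L = ρ[1 − (K+1)ρ^K + Kρ^(K+1)] / [(1−ρ)(1−ρ^(K+1))]
Numerator: 0.3207·(1 − 10·0.00003585 + 9·0.00001150) = 0.320584
Denominator: (0.6793)·(0.999989) = 0.679326
L = 0.320584/0.679326 = 0.4719

Final: 0.4719


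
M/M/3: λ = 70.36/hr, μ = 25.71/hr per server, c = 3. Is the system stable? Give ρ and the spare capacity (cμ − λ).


Total capacity cμ = 3·25.71 = 77.13/hr
ρ = λ/(cμ) = 70.36/77.13 = 0.9122
Stable ⇔ ρ < 1: YES
Spare capacity = cμ − λ = 77.13 − 70.36 = 6.77/hr

Final: ρ = 0.9122; stable; margin = 6.77/hr


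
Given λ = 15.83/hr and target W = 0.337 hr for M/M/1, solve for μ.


W = 1/(μ−λ) ⇒ μ − λ = 1/W = 1/0.337 = 2.9674
μ = λ + 1/W = 15.83 + 2.9674 = 18.7974 per hr

Final: 18.7974 /hr


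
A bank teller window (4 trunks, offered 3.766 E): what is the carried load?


B(4,3.766) = 0.287614 (Erlang-B)
Carried load = a(1 − B) = 3.766·(1 − 0.287614) = 3.766·0.712386 = 2.6828 E

Final: 2.6828 Erlangs


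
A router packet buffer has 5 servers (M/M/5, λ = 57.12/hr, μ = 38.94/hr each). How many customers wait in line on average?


a = λ/μ = 1.4669; ρ = a/5 = 0.2934
P₀ = 0.230320
Lq = P₀·a^c·ρ / (c!·(1−ρ)²) = 0.230320·6.79143·0.2934/(120·0.49932)
= 0.007659

Final: 0.007659


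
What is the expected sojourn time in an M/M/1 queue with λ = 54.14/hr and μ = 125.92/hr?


W = 1/(μ−λ) = 1/(125.92 − 54.14) = 1/71.78 = 0.01393 hr

Final: 0.01393 hr


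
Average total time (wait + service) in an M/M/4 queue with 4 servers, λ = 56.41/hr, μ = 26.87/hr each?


a = 2.0994; ρ = 0.5248; P₀ = 0.116980
Lq = P₀·a^c·ρ/(c!(1−ρ)²) = 0.22009
Wq = Lq/λ = 0.22009/56.41 = 0.003902 hr
W = Wq + 1/μ = 0.003902 + 0.03722 = 0.04112 hr

Final: 0.04112 hr


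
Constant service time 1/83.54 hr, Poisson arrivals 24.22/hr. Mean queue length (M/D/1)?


ρ = 24.22/83.54 = 0.2899
M/D/1: Lq = ρ²/(2(1−ρ)) = 0.08405/(2·0.7101) = 0.05919

Final: 0.05919


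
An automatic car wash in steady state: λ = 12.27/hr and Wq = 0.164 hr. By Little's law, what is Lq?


Lq = λWq = 12.27·0.164 = 2.0123

Final: 2.0123


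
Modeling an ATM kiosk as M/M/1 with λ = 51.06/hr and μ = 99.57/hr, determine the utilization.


ρ = λ/μ = 51.06/99.57 = 0.5128

Final: 0.5128


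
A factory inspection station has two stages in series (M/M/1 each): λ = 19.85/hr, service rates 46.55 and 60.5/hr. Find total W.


Each node sees arrival rate λ = 19.85/hr (tandem ⇒ throughput preserved).
W₁ = 1/(μ₁−λ) = 1/(46.55−19.85) = 0.03745 hr
W₂ = 1/(μ₂−λ) = 1/(60.5−19.85) = 0.02460 hr
W_total = W₁ + W₂ = 0.03745 + 0.02460 = 0.06205 hr

Final: 0.06205 hr


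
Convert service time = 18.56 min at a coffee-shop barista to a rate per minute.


μ = 1/(service time) in consistent units.
1 minute = 1 min, so μ = 1/18.56 = 0.05388 per minute

Final: 0.05388 /min


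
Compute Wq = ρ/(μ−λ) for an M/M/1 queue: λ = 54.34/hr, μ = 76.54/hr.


ρ = 54.34/76.54 = 0.7100
Wq = ρ/(μ−λ) = 0.7100/(76.54 − 54.34) = 0.7100/22.20 = 0.03198 hr

Final: 0.03198 hr


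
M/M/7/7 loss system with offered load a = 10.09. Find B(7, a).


B(c,a) = (a^c/c!) / Σ_{k=0}^{c} a^k/k!
a^7/7! = 2112.553067
Σ terms (k=0..7): 1.00000 + 10.09000 + 50.90405 + 171.20729 + 431.87038 + 871.51444 + 1465.59678 + 2112.55307 = 5114.736002
B = 2112.553067/5114.736002 = 0.413033

Final: 0.413033


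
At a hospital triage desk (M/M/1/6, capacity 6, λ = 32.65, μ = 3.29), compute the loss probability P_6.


ρ = λ/μ = 32.65/3.29 = 9.9240
P_K = (1−ρ)ρ^K/(1−ρ^(K+1)) = (-8.9240·955264.692204)/(1 − 9480058.419589)
= -8524793.727385/-9480057.419589 = 0.899234

Final: 0.899234


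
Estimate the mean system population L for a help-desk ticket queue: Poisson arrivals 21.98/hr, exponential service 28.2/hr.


ρ = λ/μ = 21.98/28.2 = 0.7794
L = ρ/(1−ρ) = 0.7794/(1 − 0.7794) = 0.7794/0.2206 = 3.5338

Final: 3.5338


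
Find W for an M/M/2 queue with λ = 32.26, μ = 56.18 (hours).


a = 0.5742; ρ = 0.2871; P₀ = 0.553865
Lq = P₀·a^c·ρ/(c!(1−ρ)²) = 0.05159
Wq = Lq/λ = 0.05159/32.26 = 0.001599 hr
W = Wq + 1/μ = 0.001599 + 0.01780 = 0.01940 hr

Final: 0.01940 hr


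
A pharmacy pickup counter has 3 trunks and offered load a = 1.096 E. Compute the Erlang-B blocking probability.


B(c,a) = (a^c/c!) / Σ_{k=0}^{c} a^k/k!
a^3/3! = 0.219422
Σ terms (k=0..3): 1.00000 + 1.09600 + 0.60061 + 0.21942 = 2.916030
B = 0.219422/2.916030 = 0.075247

Final: 0.075247


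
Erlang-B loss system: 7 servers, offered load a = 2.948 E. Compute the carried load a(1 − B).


B(7,2.948) = 0.020356 (Erlang-B)
Carried load = a(1 − B) = 2.948·(1 − 0.020356) = 2.948·0.979644 = 2.8880 E

Final: 2.8880 Erlangs


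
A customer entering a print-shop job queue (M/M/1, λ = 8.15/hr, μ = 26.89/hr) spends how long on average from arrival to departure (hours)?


W = 1/(μ−λ) = 1/(26.89 − 8.15) = 1/18.74 = 0.05336 hr

Final: 0.05336 hr


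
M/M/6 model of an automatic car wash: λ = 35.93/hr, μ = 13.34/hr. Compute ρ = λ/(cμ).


ρ = λ/(cμ) = 35.93/(6·13.34) = 35.93/80.04 = 0.4489

Final: 0.4489


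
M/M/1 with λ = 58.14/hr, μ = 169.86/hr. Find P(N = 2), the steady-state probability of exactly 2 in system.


ρ = 58.14/169.86 = 0.3423
P_n = (1−ρ)·ρ^n = (1 − 0.3423)·0.3423^2 = 0.6577·0.117157 = 0.077056

Final: 0.077056


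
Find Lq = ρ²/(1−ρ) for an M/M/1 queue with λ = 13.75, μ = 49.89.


ρ = 13.75/49.89 = 0.2756
Lq = ρ²/(1−ρ) = 0.07596/0.7244 = 0.1049

Final: 0.1049


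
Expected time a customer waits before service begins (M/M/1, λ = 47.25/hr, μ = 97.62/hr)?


ρ = 47.25/97.62 = 0.4840
Wq = ρ/(μ−λ) = 0.4840/(97.62 − 47.25) = 0.4840/50.37 = 0.009609 hr

Final: 0.009609 hr


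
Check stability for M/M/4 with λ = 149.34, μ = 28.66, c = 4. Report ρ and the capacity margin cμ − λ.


Total capacity cμ = 4·28.66 = 114.64/hr
ρ = λ/(cμ) = 149.34/114.64 = 1.3027
Stable ⇔ ρ < 1: NO
Spare capacity = cμ − λ = 114.64 − 149.34 = -34.70/hr

Final: ρ = 1.3027; unstable; margin = -34.70/hr


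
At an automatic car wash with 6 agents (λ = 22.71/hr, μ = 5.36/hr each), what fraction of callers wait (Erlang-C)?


a = λ/μ = 4.2369; ρ = a/6 = 0.7062
P₀ = 0.012652 (from M/M/c formula)
C(c,a) = [a^c/(c!(1−ρ))]·P₀ = [5785.14258/(720·0.2938)]·0.012652
= 27.34424·0.012652 = 0.345956

Final: 0.345956


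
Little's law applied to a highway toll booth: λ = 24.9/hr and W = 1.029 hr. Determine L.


L = λW = 24.9·1.029 = 25.6221

Final: 25.6221


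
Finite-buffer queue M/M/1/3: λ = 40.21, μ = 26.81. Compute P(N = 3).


ρ = λ/μ = 40.21/26.81 = 1.4998
P_K = (1−ρ)ρ^K/(1−ρ^(K+1)) = (-0.4998·3.373741)/(1 − 5.059983)
= -1.686241/-4.059983 = 0.415332

Final: 0.415332


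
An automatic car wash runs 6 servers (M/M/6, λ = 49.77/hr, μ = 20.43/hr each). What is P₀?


a = λ/μ = 49.77/20.43 = 2.4361; ρ = a/c = 0.4060
Σ_{k=0}^{5} a^k/k! (terms k=0..5) = 1.00000 + 2.43612 + 2.96735 + 2.40961 + 1.46753 + 0.71501 = 10.99562
Tail: a^6/(6!(1−ρ)) = 209.02375/(720·0.5940) = 0.48876
P₀ = 1/(10.99562 + 0.48876) = 1/11.48438 = 0.087075

Final: 0.087075


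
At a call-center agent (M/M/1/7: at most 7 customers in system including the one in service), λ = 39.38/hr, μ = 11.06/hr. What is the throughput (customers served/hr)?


ρ = 3.5606; P_K = (1−ρ)ρ^7/(1−ρ^8) = 0.719175
λ_eff = λ(1 − P_K) = 39.38·(1 − 0.719175) = 39.38·0.280825 = 11.0589 /hr

Final: 11.0589 /hr


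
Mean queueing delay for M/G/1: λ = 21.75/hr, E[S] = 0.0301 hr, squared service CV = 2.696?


ρ = λ·E[S] = 21.75·0.0301 = 0.6547
E[S²] = E[S]²(1+C_s²) = 0.0301²·(1+2.696) = 0.003349
Wq = λ·E[S²]/(2(1−ρ)) = 21.75·0.003349/(2·0.3453) = 0.10545 hr

Final: 0.10545 hr


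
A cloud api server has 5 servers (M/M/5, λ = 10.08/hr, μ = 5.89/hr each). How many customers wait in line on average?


a = λ/μ = 1.7114; ρ = a/5 = 0.3423
P₀ = 0.180032
Lq = P₀·a^c·ρ / (c!·(1−ρ)²) = 0.180032·14.68000·0.3423/(120·0.43260)
= 0.01743

Final: 0.01743


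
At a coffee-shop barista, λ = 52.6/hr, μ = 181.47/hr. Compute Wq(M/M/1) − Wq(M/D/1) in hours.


ρ = 52.6/181.47 = 0.2899
Wq(M/M/1) = ρ/(μ−λ) = 0.2899/128.87 = 0.002249 hr
Wq(M/D/1) = ρ/(2(μ−λ)) = 0.001125 hr
Savings = 0.002249 − 0.001125 = 0.001125 hr

Final: 0.001125 hr


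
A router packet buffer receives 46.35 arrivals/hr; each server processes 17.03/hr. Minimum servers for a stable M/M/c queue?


Stability requires cμ > λ ⇔ c > λ/μ.
λ/μ = 46.35/17.03 = 2.7217
Minimum integer c = ⌊2.7217⌋ + 1 = 3
Check: 3·17.03 = 51.09 > 46.35, while 2·17.03 = 34.06 ≤ 46.35

Final: 3 servers


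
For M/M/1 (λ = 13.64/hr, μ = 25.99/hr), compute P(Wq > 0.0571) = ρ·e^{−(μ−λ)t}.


ρ = 13.64/25.99 = 0.5248
P(Wq > t) = ρ·e^{−(μ−λ)t} = 0.5248·e^{−0.7052}
= 0.5248·0.494017 = 0.259269

Final: 0.259269


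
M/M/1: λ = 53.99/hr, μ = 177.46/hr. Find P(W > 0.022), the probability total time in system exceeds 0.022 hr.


W ~ Exponential(μ−λ) for M/M/1.
μ − λ = 177.46 − 53.99 = 123.4700
P(W > t) = e^{−(μ−λ)t} = e^{−2.7163} = 0.066116

Final: 0.066116


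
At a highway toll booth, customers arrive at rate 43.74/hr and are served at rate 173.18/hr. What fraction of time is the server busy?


ρ = λ/μ = 43.74/173.18 = 0.2526

Final: 0.2526


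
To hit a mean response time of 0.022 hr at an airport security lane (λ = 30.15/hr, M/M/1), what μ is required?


W = 1/(μ−λ) ⇒ μ − λ = 1/W = 1/0.022 = 45.4545
μ = λ + 1/W = 30.15 + 45.4545 = 75.6045 per hr

Final: 75.6045 /hr


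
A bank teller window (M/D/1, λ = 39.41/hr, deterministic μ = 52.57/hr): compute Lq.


ρ = 39.41/52.57 = 0.7497
M/D/1: Lq = ρ²/(2(1−ρ)) = 0.5620/(2·0.2503) = 1.12251

Final: 1.12251


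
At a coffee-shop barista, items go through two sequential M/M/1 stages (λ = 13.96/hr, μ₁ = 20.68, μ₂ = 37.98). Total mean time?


Each node sees arrival rate λ = 13.96/hr (tandem ⇒ throughput preserved).
W₁ = 1/(μ₁−λ) = 1/(20.68−13.96) = 0.14881 hr
W₂ = 1/(μ₂−λ) = 1/(37.98−13.96) = 0.04163 hr
W_total = W₁ + W₂ = 0.14881 + 0.04163 = 0.19044 hr

Final: 0.19044 hr


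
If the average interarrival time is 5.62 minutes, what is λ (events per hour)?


λ = 1/(interarrival time) in consistent units.
1 hour = 60 min, so λ = 60/5.62 = 10.6762 per hour

Final: 10.6762 /hr


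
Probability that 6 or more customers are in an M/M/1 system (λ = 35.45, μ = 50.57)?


ρ = 35.45/50.57 = 0.7010
P(N ≥ n) = ρ^n = 0.7010^6 = 0.118670

Final: 0.118670


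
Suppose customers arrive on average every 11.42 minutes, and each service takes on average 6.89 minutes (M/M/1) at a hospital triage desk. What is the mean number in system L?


λ = 60/11.42 = 5.2539 /hr
μ = 60/6.89 = 8.7083 /hr
ρ = λ/μ = 5.2539/8.7083 = 0.6033
L = ρ/(1−ρ) = 0.6033/0.3967 = 1.5210

Final: 1.5210


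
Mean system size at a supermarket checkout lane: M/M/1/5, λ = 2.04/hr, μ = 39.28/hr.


ρ = 2.04/39.28 = 0.05193
L = ρ[1 − (K+1)ρ^K + Kρ^(K+1)] / [(1−ρ)(1−ρ^(K+1))]
Numerator: 0.05193·(1 − 6·0.0000003778 + 5·0.00000001962) = 0.051935
Denominator: (0.9481)·(1.000000) = 0.948065
L = 0.051935/0.948065 = 0.05478

Final: 0.05478


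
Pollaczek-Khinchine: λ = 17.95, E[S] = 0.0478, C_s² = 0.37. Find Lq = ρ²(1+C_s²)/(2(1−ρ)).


ρ = λ·E[S] = 17.95·0.0478 = 0.8580
Lq = ρ²(1+C_s²)/(2(1−ρ)) = 0.7362·(1+0.37)/(2·0.1420)
= 0.7362·1.3700/0.2840 = 3.55155

Final: 3.55155


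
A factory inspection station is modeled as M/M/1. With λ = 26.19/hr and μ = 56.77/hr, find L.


ρ = λ/μ = 26.19/56.77 = 0.4613
L = ρ/(1−ρ) = 0.4613/(1 − 0.4613) = 0.4613/0.5387 = 0.8564

Final: 0.8564


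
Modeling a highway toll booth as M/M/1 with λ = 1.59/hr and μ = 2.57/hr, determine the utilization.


ρ = λ/μ = 1.59/2.57 = 0.6187

Final: 0.6187


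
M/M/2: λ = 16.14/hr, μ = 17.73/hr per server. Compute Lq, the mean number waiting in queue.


a = λ/μ = 0.9103; ρ = a/2 = 0.4552
P₀ = 0.374419
Lq = P₀·a^c·ρ / (c!·(1−ρ)²) = 0.374419·0.82869·0.4552/(2·0.29685)
= 0.23787

Final: 0.23787


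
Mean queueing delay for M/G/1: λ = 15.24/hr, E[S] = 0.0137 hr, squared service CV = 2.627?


ρ = λ·E[S] = 15.24·0.0137 = 0.2088
E[S²] = E[S]²(1+C_s²) = 0.0137²·(1+2.627) = 0.0006808
Wq = λ·E[S²]/(2(1−ρ)) = 15.24·0.0006808/(2·0.7912) = 0.006556 hr

Final: 0.006556 hr


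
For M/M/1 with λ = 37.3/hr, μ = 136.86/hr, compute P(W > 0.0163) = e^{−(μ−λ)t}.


W ~ Exponential(μ−λ) for M/M/1.
μ − λ = 136.86 − 37.3 = 99.5600
P(W > t) = e^{−(μ−λ)t} = e^{−1.6228} = 0.197340

Final: 0.197340


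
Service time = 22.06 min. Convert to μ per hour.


μ = 1/(service time) in consistent units.
1 hour = 60 min, so μ = 60/22.06 = 2.7199 per hour

Final: 2.7199 /hr


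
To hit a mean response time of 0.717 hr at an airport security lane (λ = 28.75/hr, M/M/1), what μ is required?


W = 1/(μ−λ) ⇒ μ − λ = 1/W = 1/0.717 = 1.3947
μ = λ + 1/W = 28.75 + 1.3947 = 30.1447 per hr

Final: 30.1447 /hr


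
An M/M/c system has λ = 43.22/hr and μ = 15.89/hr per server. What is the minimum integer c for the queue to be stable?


Stability requires cμ > λ ⇔ c > λ/μ.
λ/μ = 43.22/15.89 = 2.7199
Minimum integer c = ⌊2.7199⌋ + 1 = 3
Check: 3·15.89 = 47.67 > 43.22, while 2·15.89 = 31.78 ≤ 43.22

Final: 3 servers


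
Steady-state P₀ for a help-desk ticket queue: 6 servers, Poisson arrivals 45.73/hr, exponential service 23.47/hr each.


a = λ/μ = 45.73/23.47 = 1.9484; ρ = a/c = 0.3247
Σ_{k=0}^{5} a^k/k! (terms k=0..5) = 1.00000 + 1.94844 + 1.89822 + 1.23286 + 0.60054 + 0.23402 = 6.91408
Tail: a^6/(6!(1−ρ)) = 54.71781/(720·0.6753) = 0.11254
P₀ = 1/(6.91408 + 0.11254) = 1/7.02663 = 0.142316

Final: 0.142316


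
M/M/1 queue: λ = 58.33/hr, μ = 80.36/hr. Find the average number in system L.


ρ = λ/μ = 58.33/80.36 = 0.7259
L = ρ/(1−ρ) = 0.7259/(1 − 0.7259) = 0.7259/0.2741 = 2.6478

Final: 2.6478


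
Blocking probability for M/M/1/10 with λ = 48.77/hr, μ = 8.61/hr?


ρ = λ/μ = 48.77/8.61 = 5.6643
P_K = (1−ρ)ρ^K/(1−ρ^(K+1)) = (-4.6643·34001340.654686)/(1 − 192595282.663068)
= -158593942.008383/-192595281.663068 = 0.823457

Final: 0.823457


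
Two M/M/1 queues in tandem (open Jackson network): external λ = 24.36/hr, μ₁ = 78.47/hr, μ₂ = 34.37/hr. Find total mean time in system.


Each node sees arrival rate λ = 24.36/hr (tandem ⇒ throughput preserved).
W₁ = 1/(μ₁−λ) = 1/(78.47−24.36) = 0.01848 hr
W₂ = 1/(μ₂−λ) = 1/(34.37−24.36) = 0.09990 hr
W_total = W₁ + W₂ = 0.01848 + 0.09990 = 0.11838 hr

Final: 0.11838 hr


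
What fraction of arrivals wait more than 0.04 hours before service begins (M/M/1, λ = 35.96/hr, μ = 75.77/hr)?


ρ = 35.96/75.77 = 0.4746
P(Wq > t) = ρ·e^{−(μ−λ)t} = 0.4746·e^{−1.5924}
= 0.4746·0.203437 = 0.096550

Final: 0.096550


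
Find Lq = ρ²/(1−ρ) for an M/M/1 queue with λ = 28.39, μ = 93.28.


ρ = 28.39/93.28 = 0.3044
Lq = ρ²/(1−ρ) = 0.09263/0.6956 = 0.1332

Final: 0.1332


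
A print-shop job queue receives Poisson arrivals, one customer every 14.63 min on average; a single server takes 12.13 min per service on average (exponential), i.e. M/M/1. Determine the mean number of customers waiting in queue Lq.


λ = 60/14.63 = 4.1012 /hr
μ = 60/12.13 = 4.9464 /hr
ρ = λ/μ = 4.1012/4.9464 = 0.8291
Lq = ρ²/(1−ρ) = 0.6874/0.1709 = 4.0229

Final: 4.0229


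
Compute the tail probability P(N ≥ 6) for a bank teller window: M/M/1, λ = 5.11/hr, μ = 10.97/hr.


ρ = 5.11/10.97 = 0.4658
P(N ≥ n) = ρ^n = 0.4658^6 = 0.010216

Final: 0.010216


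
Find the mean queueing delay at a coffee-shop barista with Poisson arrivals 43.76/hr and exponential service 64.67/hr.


ρ = 43.76/64.67 = 0.6767
Wq = ρ/(μ−λ) = 0.6767/(64.67 − 43.76) = 0.6767/20.91 = 0.03236 hr

Final: 0.03236 hr


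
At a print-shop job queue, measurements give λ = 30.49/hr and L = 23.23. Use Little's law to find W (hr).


W = L/λ = 23.23/30.49 = 0.7619 hr

Final: 0.7619 hr


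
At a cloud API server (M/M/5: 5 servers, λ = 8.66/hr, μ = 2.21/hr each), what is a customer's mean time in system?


a = 3.9186; ρ = 0.7837; P₀ = 0.014696
Lq = P₀·a^c·ρ/(c!(1−ρ)²) = 1.89554
Wq = Lq/λ = 1.89554/8.66 = 0.21888 hr
W = Wq + 1/μ = 0.21888 + 0.45249 = 0.67137 hr

Final: 0.67137 hr


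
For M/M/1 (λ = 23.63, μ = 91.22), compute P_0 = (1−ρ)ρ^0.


ρ = 23.63/91.22 = 0.2590
P_n = (1−ρ)·ρ^n = (1 − 0.2590)·0.2590^0 = 0.7410·1.000000 = 0.740956

Final: 0.740956


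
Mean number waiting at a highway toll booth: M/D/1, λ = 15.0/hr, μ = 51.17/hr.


ρ = 15.0/51.17 = 0.2931
M/D/1: Lq = ρ²/(2(1−ρ)) = 0.08593/(2·0.7069) = 0.06078

Final: 0.06078


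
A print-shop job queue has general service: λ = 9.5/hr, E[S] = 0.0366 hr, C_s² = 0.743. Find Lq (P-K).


ρ = λ·E[S] = 9.5·0.0366 = 0.3477
Lq = ρ²(1+C_s²)/(2(1−ρ)) = 0.1209·(1+0.743)/(2·0.6523)
= 0.1209·1.7430/1.3046 = 0.16152

Final: 0.16152


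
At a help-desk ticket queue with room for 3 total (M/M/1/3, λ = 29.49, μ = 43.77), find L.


ρ = 29.49/43.77 = 0.6737
L = ρ[1 − (K+1)ρ^K + Kρ^(K+1)] / [(1−ρ)(1−ρ^(K+1))]
Numerator: 0.6737·(1 − 4·0.305840 + 3·0.206060) = 0.266008
Denominator: (0.3263)·(0.793940) = 0.259024
L = 0.266008/0.259024 = 1.0270

Final: 1.0270


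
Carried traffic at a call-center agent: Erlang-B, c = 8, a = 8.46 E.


B(8,8.46) = 0.260720 (Erlang-B)
Carried load = a(1 − B) = 8.46·(1 − 0.260720) = 8.46·0.739280 = 6.2543 E

Final: 6.2543 Erlangs


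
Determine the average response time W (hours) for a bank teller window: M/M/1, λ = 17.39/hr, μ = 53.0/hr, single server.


W = 1/(μ−λ) = 1/(53.0 − 17.39) = 1/35.61 = 0.02808 hr

Final: 0.02808 hr


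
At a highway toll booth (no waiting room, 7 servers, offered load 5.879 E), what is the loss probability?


B(c,a) = (a^c/c!) / Σ_{k=0}^{c} a^k/k!
a^7/7! = 48.160799
Σ terms (k=0..7): 1.00000 + 5.87900 + 17.28132 + 33.86563 + 49.77401 + 58.52428 + 57.34404 + 48.16080 = 271.829068
B = 48.160799/271.829068 = 0.177173

Final: 0.177173


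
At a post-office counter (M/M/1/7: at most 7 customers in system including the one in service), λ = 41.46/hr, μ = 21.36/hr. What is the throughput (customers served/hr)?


ρ = 1.9410; P_K = (1−ρ)ρ^7/(1−ρ^8) = 0.487223
λ_eff = λ(1 − P_K) = 41.46·(1 − 0.487223) = 41.46·0.512777 = 21.2597 /hr

Final: 21.2597 /hr


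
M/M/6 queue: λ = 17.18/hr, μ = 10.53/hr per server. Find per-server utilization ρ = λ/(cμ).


ρ = λ/(cμ) = 17.18/(6·10.53) = 17.18/63.18 = 0.2719

Final: 0.2719


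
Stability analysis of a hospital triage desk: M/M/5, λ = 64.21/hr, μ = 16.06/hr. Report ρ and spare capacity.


Total capacity cμ = 5·16.06 = 80.30/hr
ρ = λ/(cμ) = 64.21/80.30 = 0.7996
Stable ⇔ ρ < 1: YES
Spare capacity = cμ − λ = 80.30 − 64.21 = 16.09/hr

Final: ρ = 0.7996; stable; margin = 16.09/hr


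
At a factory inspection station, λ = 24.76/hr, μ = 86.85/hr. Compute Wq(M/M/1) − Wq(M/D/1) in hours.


ρ = 24.76/86.85 = 0.2851
Wq(M/M/1) = ρ/(μ−λ) = 0.2851/62.09 = 0.004592 hr
Wq(M/D/1) = ρ/(2(μ−λ)) = 0.002296 hr
Savings = 0.004592 − 0.002296 = 0.002296 hr

Final: 0.002296 hr


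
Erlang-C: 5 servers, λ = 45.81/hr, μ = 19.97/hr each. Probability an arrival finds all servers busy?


a = λ/μ = 2.2939; ρ = a/5 = 0.4588
P₀ = 0.099318 (from M/M/c formula)
C(c,a) = [a^c/(c!(1−ρ))]·P₀ = [63.52009/(120·0.5412)]·0.099318
= 0.97805·0.099318 = 0.097138

Final: 0.097138


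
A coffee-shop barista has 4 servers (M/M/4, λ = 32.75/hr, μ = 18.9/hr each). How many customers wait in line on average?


a = λ/μ = 1.7328; ρ = a/4 = 0.4332
P₀ = 0.173490
Lq = P₀·a^c·ρ / (c!·(1−ρ)²) = 0.173490·9.01567·0.4332/(24·0.32126)
= 0.08788

Final: 0.08788


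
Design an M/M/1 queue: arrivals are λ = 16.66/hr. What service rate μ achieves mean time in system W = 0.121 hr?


W = 1/(μ−λ) ⇒ μ − λ = 1/W = 1/0.121 = 8.2645
μ = λ + 1/W = 16.66 + 8.2645 = 24.9245 per hr

Final: 24.9245 /hr


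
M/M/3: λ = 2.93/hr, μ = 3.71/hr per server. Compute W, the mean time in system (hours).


a = 0.7898; ρ = 0.2633; P₀ = 0.451865
Lq = P₀·a^c·ρ/(c!(1−ρ)²) = 0.01799
Wq = Lq/λ = 0.01799/2.93 = 0.006141 hr
W = Wq + 1/μ = 0.006141 + 0.26954 = 0.27568 hr

Final: 0.27568 hr


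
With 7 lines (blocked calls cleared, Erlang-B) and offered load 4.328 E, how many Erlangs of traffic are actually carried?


B(7,4.328) = 0.080338 (Erlang-B)
Carried load = a(1 − B) = 4.328·(1 − 0.080338) = 4.328·0.919662 = 3.9803 E

Final: 3.9803 Erlangs


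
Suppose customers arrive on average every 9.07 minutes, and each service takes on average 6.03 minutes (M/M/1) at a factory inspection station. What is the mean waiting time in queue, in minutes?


λ = 60/9.07 = 6.6152 /hr
μ = 60/6.03 = 9.9502 /hr
ρ = λ/μ = 6.6152/9.9502 = 0.6648
Wq = ρ/(μ−λ) = 0.6648/(9.9502−6.6152) = 0.19935 hr
In minutes: 0.19935·60 = 11.961 min

Final: 11.961 min


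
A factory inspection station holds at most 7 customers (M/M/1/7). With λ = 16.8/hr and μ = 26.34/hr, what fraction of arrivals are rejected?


ρ = λ/μ = 16.8/26.34 = 0.6378
P_K = (1−ρ)ρ^K/(1−ρ^(K+1)) = (0.3622·0.042939)/(1 − 0.027387)
= 0.015552/0.972613 = 0.015990

Final: 0.015990


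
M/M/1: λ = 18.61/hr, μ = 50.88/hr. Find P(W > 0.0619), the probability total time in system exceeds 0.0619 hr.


W ~ Exponential(μ−λ) for M/M/1.
μ − λ = 50.88 − 18.61 = 32.2700
P(W > t) = e^{−(μ−λ)t} = e^{−1.9975} = 0.135672

Final: 0.135672


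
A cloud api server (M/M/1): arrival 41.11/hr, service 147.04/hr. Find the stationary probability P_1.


ρ = 41.11/147.04 = 0.2796
P_n = (1−ρ)·ρ^n = (1 − 0.2796)·0.2796^1 = 0.7204·0.279584 = 0.201417

Final: 0.201417


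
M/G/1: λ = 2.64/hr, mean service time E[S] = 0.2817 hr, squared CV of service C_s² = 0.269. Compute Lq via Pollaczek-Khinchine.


ρ = λ·E[S] = 2.64·0.2817 = 0.7437
Lq = ρ²(1+C_s²)/(2(1−ρ)) = 0.5531·(1+0.269)/(2·0.2563)
= 0.5531·1.2690/0.5126 = 1.36913

Final: 1.36913


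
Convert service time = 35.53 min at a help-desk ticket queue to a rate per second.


μ = 1/(service time) in consistent units.
1 second = 0.0166667 min, so μ = 0.0166667/35.53 = 0.0004691 per second

Final: 0.0004691 /sec


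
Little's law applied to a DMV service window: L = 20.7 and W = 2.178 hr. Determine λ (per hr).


λ = L/W = 20.7/2.178 = 9.5041 /hr

Final: 9.5041 /hr


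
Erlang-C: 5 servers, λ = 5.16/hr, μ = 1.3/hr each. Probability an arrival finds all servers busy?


a = λ/μ = 3.9692; ρ = a/5 = 0.7938
P₀ = 0.013617 (from M/M/c formula)
C(c,a) = [a^c/(c!(1−ρ))]·P₀ = [985.21666/(120·0.2062)]·0.013617
= 39.82530·0.013617 = 0.542309

Final: 0.542309


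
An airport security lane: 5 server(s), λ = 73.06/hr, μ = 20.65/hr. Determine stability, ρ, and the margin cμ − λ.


Total capacity cμ = 5·20.65 = 103.25/hr
ρ = λ/(cμ) = 73.06/103.25 = 0.7076
Stable ⇔ ρ < 1: YES
Spare capacity = cμ − λ = 103.25 − 73.06 = 30.19/hr

Final: ρ = 0.7076; stable; margin = 30.19/hr


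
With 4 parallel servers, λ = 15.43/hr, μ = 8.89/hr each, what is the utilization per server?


ρ = λ/(cμ) = 15.43/(4·8.89) = 15.43/35.56 = 0.4339

Final: 0.4339


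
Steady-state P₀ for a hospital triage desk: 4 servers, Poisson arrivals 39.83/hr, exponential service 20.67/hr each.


a = λ/μ = 39.83/20.67 = 1.9269; ρ = a/c = 0.4817
Σ_{k=0}^{3} a^k/k! (terms k=0..3) = 1.00000 + 1.92695 + 1.85656 + 1.19250 = 5.97601
Tail: a^4/(4!(1−ρ)) = 13.78730/(24·0.5183) = 1.10845
P₀ = 1/(5.97601 + 1.10845) = 1/7.08446 = 0.141154

Final: 0.141154


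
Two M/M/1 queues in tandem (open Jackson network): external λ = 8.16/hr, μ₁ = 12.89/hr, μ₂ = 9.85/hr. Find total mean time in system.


Each node sees arrival rate λ = 8.16/hr (tandem ⇒ throughput preserved).
W₁ = 1/(μ₁−λ) = 1/(12.89−8.16) = 0.21142 hr
W₂ = 1/(μ₂−λ) = 1/(9.85−8.16) = 0.59172 hr
W_total = W₁ + W₂ = 0.21142 + 0.59172 = 0.80313 hr

Final: 0.80313 hr


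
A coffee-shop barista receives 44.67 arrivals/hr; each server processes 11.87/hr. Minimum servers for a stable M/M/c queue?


Stability requires cμ > λ ⇔ c > λ/μ.
λ/μ = 44.67/11.87 = 3.7633
Minimum integer c = ⌊3.7633⌋ + 1 = 4
Check: 4·11.87 = 47.48 > 44.67, while 3·11.87 = 35.61 ≤ 44.67

Final: 4 servers


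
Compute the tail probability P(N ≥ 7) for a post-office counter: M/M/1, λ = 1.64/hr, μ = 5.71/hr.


ρ = 1.64/5.71 = 0.2872
P(N ≥ n) = ρ^n = 0.2872^7 = 0.0001612

Final: 0.0001612


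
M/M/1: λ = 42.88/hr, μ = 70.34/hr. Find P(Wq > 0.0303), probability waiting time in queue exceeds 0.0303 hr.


ρ = 42.88/70.34 = 0.6096
P(Wq > t) = ρ·e^{−(μ−λ)t} = 0.6096·e^{−0.8320}
= 0.6096·0.435162 = 0.265279

Final: 0.265279


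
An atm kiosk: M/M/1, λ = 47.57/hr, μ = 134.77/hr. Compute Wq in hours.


ρ = 47.57/134.77 = 0.3530
Wq = ρ/(μ−λ) = 0.3530/(134.77 − 47.57) = 0.3530/87.20 = 0.004048 hr

Final: 0.004048 hr


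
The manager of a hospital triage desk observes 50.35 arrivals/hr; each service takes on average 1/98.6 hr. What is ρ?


ρ = λ/μ = 50.35/98.6 = 0.5106

Final: 0.5106


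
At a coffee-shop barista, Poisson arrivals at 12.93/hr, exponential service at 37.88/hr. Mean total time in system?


W = 1/(μ−λ) = 1/(37.88 − 12.93) = 1/24.95 = 0.04008 hr

Final: 0.04008 hr


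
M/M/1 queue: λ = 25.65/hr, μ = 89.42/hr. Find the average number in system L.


ρ = λ/μ = 25.65/89.42 = 0.2868
L = ρ/(1−ρ) = 0.2868/(1 − 0.2868) = 0.2868/0.7132 = 0.4022

Final: 0.4022


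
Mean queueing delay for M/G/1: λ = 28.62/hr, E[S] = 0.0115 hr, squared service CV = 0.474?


ρ = λ·E[S] = 28.62·0.0115 = 0.3291
E[S²] = E[S]²(1+C_s²) = 0.0115²·(1+0.474) = 0.0001949
Wq = λ·E[S²]/(2(1−ρ)) = 28.62·0.0001949/(2·0.6709) = 0.004158 hr

Final: 0.004158 hr


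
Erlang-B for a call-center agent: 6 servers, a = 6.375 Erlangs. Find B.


B(c,a) = (a^c/c!) / Σ_{k=0}^{c} a^k/k!
a^6/6! = 93.228487
Σ terms (k=0..6): 1.00000 + 6.37500 + 20.32031 + 43.18066 + 68.81918 + 87.74446 + 93.22849 = 320.668106
B = 93.228487/320.668106 = 0.290732

Final: 0.290732


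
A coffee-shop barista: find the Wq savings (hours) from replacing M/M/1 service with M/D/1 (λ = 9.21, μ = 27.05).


ρ = 9.21/27.05 = 0.3405
Wq(M/M/1) = ρ/(μ−λ) = 0.3405/17.84 = 0.01909 hr
Wq(M/D/1) = ρ/(2(μ−λ)) = 0.009543 hr
Savings = 0.01909 − 0.009543 = 0.009543 hr

Final: 0.009543 hr


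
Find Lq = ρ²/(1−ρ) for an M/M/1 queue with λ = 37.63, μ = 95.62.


ρ = 37.63/95.62 = 0.3935
Lq = ρ²/(1−ρ) = 0.1549/0.6065 = 0.2554

Final: 0.2554


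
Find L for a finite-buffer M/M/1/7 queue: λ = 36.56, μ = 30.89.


ρ = 36.56/30.89 = 1.1836
L = ρ[1 − (K+1)ρ^K + Kρ^(K+1)] / [(1−ρ)(1−ρ^(K+1))]
Numerator: 1.1836·(1 − 8·3.253254 + 7·3.850403) = 2.280465
Denominator: (-0.1836)·(-2.850403) = 0.523205
L = 2.280465/0.523205 = 4.3586

Final: 4.3586


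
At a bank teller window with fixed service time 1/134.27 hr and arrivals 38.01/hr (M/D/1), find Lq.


ρ = 38.01/134.27 = 0.2831
M/D/1: Lq = ρ²/(2(1−ρ)) = 0.08014/(2·0.7169) = 0.05589

Final: 0.05589


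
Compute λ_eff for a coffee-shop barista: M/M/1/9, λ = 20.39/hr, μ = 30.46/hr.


ρ = 0.6694; P_K = (1−ρ)ρ^9/(1−ρ^10) = 0.009087
λ_eff = λ(1 − P_K) = 20.39·(1 − 0.009087) = 20.39·0.990913 = 20.2047 /hr

Final: 20.2047 /hr


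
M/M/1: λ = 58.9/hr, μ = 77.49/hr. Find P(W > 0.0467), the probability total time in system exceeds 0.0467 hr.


W ~ Exponential(μ−λ) for M/M/1.
μ − λ = 77.49 − 58.9 = 18.5900
P(W > t) = e^{−(μ−λ)t} = e^{−0.8682} = 0.419726

Final: 0.419726


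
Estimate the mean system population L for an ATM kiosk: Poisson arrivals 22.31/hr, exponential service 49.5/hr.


ρ = λ/μ = 22.31/49.5 = 0.4507
L = ρ/(1−ρ) = 0.4507/(1 − 0.4507) = 0.4507/0.5493 = 0.8205

Final: 0.8205


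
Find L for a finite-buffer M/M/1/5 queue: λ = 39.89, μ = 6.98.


ρ = 39.89/6.98 = 5.7149
L = ρ[1 − (K+1)ρ^K + Kρ^(K+1)] / [(1−ρ)(1−ρ^(K+1))]
Numerator: 5.7149·(1 − 6·6095.973472 + 5·34837.877051) = 786453.320469
Denominator: (-4.7149)·(-34836.877051) = 164252.381624
L = 786453.320469/164252.381624 = 4.7881

Final: 4.7881


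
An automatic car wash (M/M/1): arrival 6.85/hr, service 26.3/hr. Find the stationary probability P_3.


ρ = 6.85/26.3 = 0.2605
P_n = (1−ρ)·ρ^n = (1 − 0.2605)·0.2605^3 = 0.7395·0.017669 = 0.013067

Final: 0.013067


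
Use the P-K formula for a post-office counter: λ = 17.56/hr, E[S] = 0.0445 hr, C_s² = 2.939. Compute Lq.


ρ = λ·E[S] = 17.56·0.0445 = 0.7814
Lq = ρ²(1+C_s²)/(2(1−ρ)) = 0.6106·(1+2.939)/(2·0.2186)
= 0.6106·3.9390/0.4372 = 5.50192

Final: 5.50192


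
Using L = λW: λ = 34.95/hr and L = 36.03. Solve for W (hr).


W = L/λ = 36.03/34.95 = 1.0309 hr

Final: 1.0309 hr


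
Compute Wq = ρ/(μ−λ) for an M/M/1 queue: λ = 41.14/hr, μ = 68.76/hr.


ρ = 41.14/68.76 = 0.5983
Wq = ρ/(μ−λ) = 0.5983/(68.76 − 41.14) = 0.5983/27.62 = 0.02166 hr

Final: 0.02166 hr


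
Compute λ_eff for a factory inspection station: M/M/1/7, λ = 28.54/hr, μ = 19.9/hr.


ρ = 1.4342; P_K = (1−ρ)ρ^7/(1−ρ^8) = 0.320648
λ_eff = λ(1 − P_K) = 28.54·(1 − 0.320648) = 28.54·0.679352 = 19.3887 /hr

Final: 19.3887 /hr


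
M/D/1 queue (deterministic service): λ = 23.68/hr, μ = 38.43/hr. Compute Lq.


ρ = 23.68/38.43 = 0.6162
M/D/1: Lq = ρ²/(2(1−ρ)) = 0.3797/(2·0.3838) = 0.49462

Final: 0.49462


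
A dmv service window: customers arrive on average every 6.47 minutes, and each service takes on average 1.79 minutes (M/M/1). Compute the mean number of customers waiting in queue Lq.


λ = 60/6.47 = 9.2736 /hr
μ = 60/1.79 = 33.5196 /hr
ρ = λ/μ = 9.2736/33.5196 = 0.2767
Lq = ρ²/(1−ρ) = 0.07654/0.7233 = 0.1058

Final: 0.1058


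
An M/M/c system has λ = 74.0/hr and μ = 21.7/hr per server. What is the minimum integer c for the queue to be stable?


Stability requires cμ > λ ⇔ c > λ/μ.
λ/μ = 74.0/21.7 = 3.4101
Minimum integer c = ⌊3.4101⌋ + 1 = 4
Check: 4·21.7 = 86.80 > 74.0, while 3·21.7 = 65.10 ≤ 74.0

Final: 4 servers


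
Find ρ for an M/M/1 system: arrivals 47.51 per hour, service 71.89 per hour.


ρ = λ/μ = 47.51/71.89 = 0.6609

Final: 0.6609


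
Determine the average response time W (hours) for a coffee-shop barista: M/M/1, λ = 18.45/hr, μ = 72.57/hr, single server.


W = 1/(μ−λ) = 1/(72.57 − 18.45) = 1/54.12 = 0.01848 hr

Final: 0.01848 hr


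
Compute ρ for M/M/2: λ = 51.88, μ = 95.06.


ρ = λ/(cμ) = 51.88/(2·95.06) = 51.88/190.12 = 0.2729

Final: 0.2729


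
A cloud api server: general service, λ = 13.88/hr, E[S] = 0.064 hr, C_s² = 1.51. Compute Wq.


ρ = λ·E[S] = 13.88·0.064 = 0.8883
E[S²] = E[S]²(1+C_s²) = 0.064²·(1+1.51) = 0.010281
Wq = λ·E[S²]/(2(1−ρ)) = 13.88·0.010281/(2·0.1117) = 0.63888 hr

Final: 0.63888 hr


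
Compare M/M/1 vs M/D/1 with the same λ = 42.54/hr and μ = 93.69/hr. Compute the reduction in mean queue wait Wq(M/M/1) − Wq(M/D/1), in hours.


ρ = 42.54/93.69 = 0.4541
Wq(M/M/1) = ρ/(μ−λ) = 0.4541/51.15 = 0.008877 hr
Wq(M/D/1) = ρ/(2(μ−λ)) = 0.004438 hr
Savings = 0.008877 − 0.004438 = 0.004438 hr

Final: 0.004438 hr


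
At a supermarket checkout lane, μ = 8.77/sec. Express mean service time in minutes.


Mean service time = 1/μ = 1/8.77 second = 0.11403 second
In minutes: 0.11403 × 0.0166667 = 0.001900 min

Final: 0.001900 min


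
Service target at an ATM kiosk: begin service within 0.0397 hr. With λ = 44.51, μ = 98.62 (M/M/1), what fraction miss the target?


ρ = 44.51/98.62 = 0.4513
P(Wq > t) = ρ·e^{−(μ−λ)t} = 0.4513·e^{−2.1482}
= 0.4513·0.116698 = 0.052669

Final: 0.052669


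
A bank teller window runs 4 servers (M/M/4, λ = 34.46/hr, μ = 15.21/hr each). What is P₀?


a = λ/μ = 34.46/15.21 = 2.2656; ρ = a/c = 0.5664
Σ_{k=0}^{3} a^k/k! (terms k=0..3) = 1.00000 + 2.26561 + 2.56651 + 1.93824 = 7.77036
Tail: a^4/(4!(1−ρ)) = 26.34779/(24·0.4336) = 2.53191
P₀ = 1/(7.77036 + 2.53191) = 1/10.30226 = 0.097066

Final: 0.097066


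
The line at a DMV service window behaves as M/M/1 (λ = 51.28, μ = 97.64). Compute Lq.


ρ = 51.28/97.64 = 0.5252
Lq = ρ²/(1−ρ) = 0.2758/0.4748 = 0.5809

Final: 0.5809


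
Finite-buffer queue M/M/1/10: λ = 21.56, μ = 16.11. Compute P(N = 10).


ρ = λ/μ = 21.56/16.11 = 1.3383
P_K = (1−ρ)ρ^K/(1−ρ^(K+1)) = (-0.3383·18.430290)/(1 − 24.665242)
= -6.234952/-23.665242 = 0.263465

Final: 0.263465


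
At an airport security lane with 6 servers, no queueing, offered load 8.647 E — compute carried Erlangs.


B(6,8.647) = 0.423420 (Erlang-B)
Carried load = a(1 − B) = 8.647·(1 − 0.423420) = 8.647·0.576580 = 4.9857 E

Final: 4.9857 Erlangs


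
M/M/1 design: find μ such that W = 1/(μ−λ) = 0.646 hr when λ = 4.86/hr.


W = 1/(μ−λ) ⇒ μ − λ = 1/W = 1/0.646 = 1.5480
μ = λ + 1/W = 4.86 + 1.5480 = 6.4080 per hr

Final: 6.4080 /hr


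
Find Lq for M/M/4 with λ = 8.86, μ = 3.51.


a = λ/μ = 2.5242; ρ = a/4 = 0.6311
P₀ = 0.071553
Lq = P₀·a^c·ρ / (c!·(1−ρ)²) = 0.071553·40.59817·0.6311/(24·0.13612)
= 0.56113

Final: 0.56113


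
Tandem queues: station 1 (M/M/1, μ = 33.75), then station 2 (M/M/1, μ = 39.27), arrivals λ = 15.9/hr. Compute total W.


Each node sees arrival rate λ = 15.9/hr (tandem ⇒ throughput preserved).
W₁ = 1/(μ₁−λ) = 1/(33.75−15.9) = 0.05602 hr
W₂ = 1/(μ₂−λ) = 1/(39.27−15.9) = 0.04279 hr
W_total = W₁ + W₂ = 0.05602 + 0.04279 = 0.09881 hr

Final: 0.09881 hr


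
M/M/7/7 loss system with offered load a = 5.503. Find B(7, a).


B(c,a) = (a^c/c!) / Σ_{k=0}^{c} a^k/k!
a^7/7! = 30.322573
Σ terms (k=0..7): 1.00000 + 5.50300 + 15.14150 + 27.77457 + 38.21086 + 42.05487 + 38.57133 + 30.32257 = 198.578703
B = 30.322573/198.578703 = 0.152698

Final: 0.152698


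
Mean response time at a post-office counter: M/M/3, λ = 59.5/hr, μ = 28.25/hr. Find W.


a = 2.1062; ρ = 0.7021; P₀ = 0.094779
Lq = P₀·a^c·ρ/(c!(1−ρ)²) = 1.16732
Wq = Lq/λ = 1.16732/59.5 = 0.01962 hr
W = Wq + 1/μ = 0.01962 + 0.03540 = 0.05502 hr

Final: 0.05502 hr


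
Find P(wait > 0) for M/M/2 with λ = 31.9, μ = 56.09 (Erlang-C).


a = λ/μ = 0.5687; ρ = a/2 = 0.2844
P₀ = 0.557190 (from M/M/c formula)
C(c,a) = [a^c/(c!(1−ρ))]·P₀ = [0.32345/(2·0.7156)]·0.557190
= 0.22599·0.557190 = 0.125919

Final: 0.125919


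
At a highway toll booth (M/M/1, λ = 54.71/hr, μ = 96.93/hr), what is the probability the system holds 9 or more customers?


ρ = 54.71/96.93 = 0.5644
P(N ≥ n) = ρ^n = 0.5644^9 = 0.005814

Final: 0.005814


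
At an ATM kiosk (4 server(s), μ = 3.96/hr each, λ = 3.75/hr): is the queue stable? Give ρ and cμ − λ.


Total capacity cμ = 4·3.96 = 15.84/hr
ρ = λ/(cμ) = 3.75/15.84 = 0.2367
Stable ⇔ ρ < 1: YES
Spare capacity = cμ − λ = 15.84 − 3.75 = 12.09/hr

Final: ρ = 0.2367; stable; margin = 12.09/hr
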